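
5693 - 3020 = 2673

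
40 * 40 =1600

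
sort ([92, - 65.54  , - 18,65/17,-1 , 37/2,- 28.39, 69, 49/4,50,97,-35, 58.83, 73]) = [ - 65.54,-35, - 28.39,-18, - 1,65/17, 49/4, 37/2,50, 58.83,  69,73, 92,97]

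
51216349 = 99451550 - 48235201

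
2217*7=15519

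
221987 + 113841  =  335828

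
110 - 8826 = - 8716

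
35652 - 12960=22692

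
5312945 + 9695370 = 15008315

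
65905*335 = 22078175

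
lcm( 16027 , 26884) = 833404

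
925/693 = 925/693 = 1.33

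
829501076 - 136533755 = 692967321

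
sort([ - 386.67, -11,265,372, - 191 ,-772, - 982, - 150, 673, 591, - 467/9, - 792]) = [ - 982, - 792,-772 ,  -  386.67,-191, - 150,  -  467/9, - 11, 265, 372 , 591, 673] 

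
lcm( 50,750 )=750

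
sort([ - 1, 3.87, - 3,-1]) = [ - 3,-1, - 1, 3.87]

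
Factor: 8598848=2^6 * 29^1*41^1 *113^1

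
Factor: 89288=2^3*11161^1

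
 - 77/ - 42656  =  77/42656=0.00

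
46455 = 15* 3097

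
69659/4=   69659/4 =17414.75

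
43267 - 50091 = - 6824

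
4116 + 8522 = 12638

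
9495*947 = 8991765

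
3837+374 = 4211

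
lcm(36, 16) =144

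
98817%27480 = 16377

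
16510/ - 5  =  -3302/1 =-  3302.00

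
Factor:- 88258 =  - 2^1*44129^1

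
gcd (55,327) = 1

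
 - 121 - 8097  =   - 8218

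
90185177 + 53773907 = 143959084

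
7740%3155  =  1430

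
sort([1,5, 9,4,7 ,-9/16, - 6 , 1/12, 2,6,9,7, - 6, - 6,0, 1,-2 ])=[-6, - 6,-6 , - 2, - 9/16,0, 1/12,1,1,2,4,5,6, 7,7,9, 9] 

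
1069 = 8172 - 7103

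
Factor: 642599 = 19^1* 31^1*1091^1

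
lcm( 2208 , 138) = 2208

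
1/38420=1/38420 = 0.00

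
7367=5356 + 2011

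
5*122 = 610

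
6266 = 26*241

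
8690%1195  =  325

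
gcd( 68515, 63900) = 355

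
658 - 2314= - 1656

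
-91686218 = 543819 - 92230037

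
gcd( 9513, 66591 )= 9513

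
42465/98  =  42465/98 = 433.32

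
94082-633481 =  - 539399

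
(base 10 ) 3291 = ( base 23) 652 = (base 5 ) 101131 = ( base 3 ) 11111220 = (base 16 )cdb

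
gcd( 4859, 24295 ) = 4859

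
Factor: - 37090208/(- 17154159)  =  2^5*3^( - 1)*11^(  -  1)*23^( - 1 )*97^( - 1)*233^( - 1 )*937^1 * 1237^1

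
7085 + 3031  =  10116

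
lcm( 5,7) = 35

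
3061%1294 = 473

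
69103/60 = 69103/60 =1151.72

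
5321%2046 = 1229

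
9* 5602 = 50418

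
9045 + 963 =10008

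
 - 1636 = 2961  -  4597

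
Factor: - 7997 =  - 11^1*727^1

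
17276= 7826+9450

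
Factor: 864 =2^5*3^3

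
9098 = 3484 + 5614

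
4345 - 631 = 3714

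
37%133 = 37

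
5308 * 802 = 4257016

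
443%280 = 163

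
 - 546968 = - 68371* 8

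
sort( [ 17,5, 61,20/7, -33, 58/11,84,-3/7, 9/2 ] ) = [ - 33,  -  3/7,  20/7,9/2, 5, 58/11, 17, 61,84]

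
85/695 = 17/139 = 0.12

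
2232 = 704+1528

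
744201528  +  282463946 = 1026665474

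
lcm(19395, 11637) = 58185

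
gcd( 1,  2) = 1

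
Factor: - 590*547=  - 322730=- 2^1*5^1 * 59^1 * 547^1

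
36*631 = 22716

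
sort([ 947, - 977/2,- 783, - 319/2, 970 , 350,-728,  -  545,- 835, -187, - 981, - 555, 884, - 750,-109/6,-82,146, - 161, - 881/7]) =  [-981,  -  835, - 783, - 750, - 728,- 555,-545  ,- 977/2,  -  187, - 161, - 319/2,-881/7, - 82 , - 109/6, 146,350,884, 947, 970]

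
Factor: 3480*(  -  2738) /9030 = - 317608/301 = - 2^3 *7^(-1 )*29^1*37^2*43^(-1 ) 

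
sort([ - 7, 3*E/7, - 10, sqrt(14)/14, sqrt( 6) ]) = [ - 10, - 7, sqrt( 14)/14, 3*E/7, sqrt( 6)] 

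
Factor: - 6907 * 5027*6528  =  -2^7*3^1*11^1*17^1*457^1*6907^1=- 226661880192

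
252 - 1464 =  - 1212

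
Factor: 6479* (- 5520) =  -35764080=- 2^4*3^1 * 5^1* 11^1*19^1*23^1 * 31^1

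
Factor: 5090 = 2^1*5^1*509^1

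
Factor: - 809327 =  - 503^1*1609^1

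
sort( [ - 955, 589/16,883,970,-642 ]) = [-955 ,-642,589/16, 883,970]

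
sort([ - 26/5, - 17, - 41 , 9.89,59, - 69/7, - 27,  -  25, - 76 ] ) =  [ - 76, - 41, - 27, - 25,-17, - 69/7, - 26/5,9.89,59] 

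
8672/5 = 8672/5 = 1734.40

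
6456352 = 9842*656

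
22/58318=11/29159=0.00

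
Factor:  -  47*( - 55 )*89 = 5^1*11^1*47^1*89^1 = 230065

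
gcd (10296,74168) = 8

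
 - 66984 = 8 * ( - 8373) 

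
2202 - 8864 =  - 6662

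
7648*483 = 3693984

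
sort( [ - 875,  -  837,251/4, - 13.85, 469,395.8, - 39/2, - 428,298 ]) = [- 875, - 837, - 428,-39/2, - 13.85, 251/4,298, 395.8,  469 ]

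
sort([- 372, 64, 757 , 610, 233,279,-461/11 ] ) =[ - 372, - 461/11,64, 233, 279,  610,757 ]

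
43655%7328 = 7015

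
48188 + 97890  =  146078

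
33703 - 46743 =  - 13040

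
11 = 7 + 4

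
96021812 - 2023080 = 93998732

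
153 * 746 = 114138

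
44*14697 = 646668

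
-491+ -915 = -1406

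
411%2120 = 411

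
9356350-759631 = 8596719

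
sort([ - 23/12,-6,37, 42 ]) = [ - 6 ,  -  23/12, 37, 42]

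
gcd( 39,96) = 3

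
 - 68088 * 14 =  - 953232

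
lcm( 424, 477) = 3816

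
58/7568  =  29/3784 = 0.01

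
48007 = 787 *61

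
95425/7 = 13632+1/7 = 13632.14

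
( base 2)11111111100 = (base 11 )1599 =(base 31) 23t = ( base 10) 2044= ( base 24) 3D4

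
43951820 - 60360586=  - 16408766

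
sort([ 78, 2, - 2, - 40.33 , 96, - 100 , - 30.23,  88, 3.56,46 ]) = [  -  100,-40.33, - 30.23,-2,2, 3.56,46,78,  88,  96 ]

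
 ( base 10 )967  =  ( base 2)1111000111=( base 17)35f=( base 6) 4251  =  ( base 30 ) 127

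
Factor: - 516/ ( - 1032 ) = 1/2 =2^(- 1)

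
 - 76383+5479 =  - 70904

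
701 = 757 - 56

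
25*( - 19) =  - 475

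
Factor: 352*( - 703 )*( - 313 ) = 2^5*11^1  *  19^1*37^1 *313^1  =  77453728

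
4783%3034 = 1749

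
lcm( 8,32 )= 32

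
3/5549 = 3/5549 = 0.00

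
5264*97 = 510608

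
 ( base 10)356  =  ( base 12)258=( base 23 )fb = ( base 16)164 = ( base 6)1352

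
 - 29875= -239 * 125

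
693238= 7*99034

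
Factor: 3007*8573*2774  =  2^1 *19^1 * 31^1*73^1*97^1*8573^1 = 71510976514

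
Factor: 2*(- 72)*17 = -2^4*3^2*17^1 = -2448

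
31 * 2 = 62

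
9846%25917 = 9846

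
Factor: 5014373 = 7^1*13^1*55103^1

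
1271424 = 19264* 66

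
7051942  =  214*32953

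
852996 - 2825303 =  - 1972307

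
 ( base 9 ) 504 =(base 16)199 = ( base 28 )eh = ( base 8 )631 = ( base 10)409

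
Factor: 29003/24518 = 97/82 = 2^( - 1 ) *41^( - 1)*97^1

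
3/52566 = 1/17522  =  0.00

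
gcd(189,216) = 27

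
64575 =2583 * 25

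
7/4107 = 7/4107= 0.00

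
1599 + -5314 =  - 3715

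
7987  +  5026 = 13013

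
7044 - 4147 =2897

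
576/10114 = 288/5057 = 0.06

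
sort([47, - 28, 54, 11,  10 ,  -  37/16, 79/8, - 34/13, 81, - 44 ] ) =[  -  44,-28,-34/13, - 37/16 , 79/8,  10,  11, 47, 54, 81 ] 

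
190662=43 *4434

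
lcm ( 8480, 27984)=279840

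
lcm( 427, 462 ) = 28182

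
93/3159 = 31/1053 = 0.03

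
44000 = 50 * 880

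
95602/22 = 47801/11= 4345.55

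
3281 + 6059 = 9340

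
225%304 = 225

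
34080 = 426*80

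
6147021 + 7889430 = 14036451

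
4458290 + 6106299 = 10564589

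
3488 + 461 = 3949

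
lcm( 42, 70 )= 210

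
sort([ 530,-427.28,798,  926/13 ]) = [ - 427.28 , 926/13 , 530, 798]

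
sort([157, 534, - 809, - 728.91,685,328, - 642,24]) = [ - 809, - 728.91 , - 642, 24,157,328, 534,685]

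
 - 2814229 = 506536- 3320765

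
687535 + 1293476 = 1981011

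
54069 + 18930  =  72999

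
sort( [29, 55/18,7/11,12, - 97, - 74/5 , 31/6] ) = [-97, - 74/5, 7/11, 55/18,31/6, 12, 29 ]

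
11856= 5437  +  6419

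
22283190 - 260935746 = -238652556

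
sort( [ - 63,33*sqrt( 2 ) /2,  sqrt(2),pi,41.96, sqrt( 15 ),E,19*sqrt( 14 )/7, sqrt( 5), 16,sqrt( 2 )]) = [  -  63, sqrt(2 ), sqrt(2), sqrt( 5),  E, pi, sqrt( 15),19 *sqrt(14 ) /7, 16,33 *sqrt( 2 ) /2,41.96 ] 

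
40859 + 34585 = 75444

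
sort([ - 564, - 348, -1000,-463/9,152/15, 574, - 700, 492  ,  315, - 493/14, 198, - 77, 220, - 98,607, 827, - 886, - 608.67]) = [ - 1000, - 886, - 700, - 608.67, - 564, - 348, - 98, - 77, - 463/9, - 493/14, 152/15, 198, 220,  315, 492,574, 607,  827] 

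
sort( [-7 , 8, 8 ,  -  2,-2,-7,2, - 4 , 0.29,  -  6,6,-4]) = [ -7, - 7, - 6, - 4,-4,  -  2, - 2,0.29,2,6,8, 8]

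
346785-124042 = 222743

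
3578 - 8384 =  - 4806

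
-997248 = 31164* ( - 32) 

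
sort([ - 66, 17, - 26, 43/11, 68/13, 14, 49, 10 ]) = [ - 66, - 26,43/11, 68/13,10,14, 17,49 ] 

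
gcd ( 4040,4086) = 2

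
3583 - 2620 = 963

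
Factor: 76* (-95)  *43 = -310460 = - 2^2*5^1*19^2*43^1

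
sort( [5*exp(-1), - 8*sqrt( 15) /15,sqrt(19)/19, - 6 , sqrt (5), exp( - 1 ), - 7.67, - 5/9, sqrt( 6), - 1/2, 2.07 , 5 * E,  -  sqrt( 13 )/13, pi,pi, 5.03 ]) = [ - 7.67,  -  6,-8*sqrt( 15)/15, - 5/9,  -  1/2,-sqrt( 13 )/13,  sqrt( 19 )/19, exp( - 1), 5*exp( - 1 ),2.07,  sqrt( 5),sqrt( 6),  pi, pi, 5.03,5*E ]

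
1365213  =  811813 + 553400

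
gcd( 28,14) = 14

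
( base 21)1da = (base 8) 1324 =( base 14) 39a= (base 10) 724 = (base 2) 1011010100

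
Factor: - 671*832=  - 558272 = - 2^6*11^1*13^1*61^1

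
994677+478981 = 1473658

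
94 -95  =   - 1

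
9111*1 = 9111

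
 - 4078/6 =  -680 + 1/3 = - 679.67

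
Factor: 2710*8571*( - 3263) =  -  2^1 * 3^1 * 5^1*13^1*251^1*271^1*2857^1 = - 75791038830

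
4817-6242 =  - 1425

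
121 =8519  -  8398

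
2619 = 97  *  27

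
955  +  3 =958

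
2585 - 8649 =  - 6064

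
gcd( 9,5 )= 1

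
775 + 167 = 942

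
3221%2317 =904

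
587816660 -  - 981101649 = 1568918309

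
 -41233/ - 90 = 458  +  13/90 = 458.14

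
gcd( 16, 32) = 16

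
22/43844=11/21922 = 0.00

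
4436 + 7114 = 11550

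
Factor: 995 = 5^1*199^1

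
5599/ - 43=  - 5599/43 = - 130.21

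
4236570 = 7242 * 585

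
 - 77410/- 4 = 38705/2 = 19352.50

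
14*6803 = 95242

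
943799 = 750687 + 193112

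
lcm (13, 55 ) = 715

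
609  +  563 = 1172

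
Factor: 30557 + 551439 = 2^2*83^1*1753^1 = 581996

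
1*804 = 804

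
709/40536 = 709/40536 = 0.02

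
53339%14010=11309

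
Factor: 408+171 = 579 =3^1*193^1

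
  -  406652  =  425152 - 831804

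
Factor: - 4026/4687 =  - 2^1*3^1*11^1*43^(- 1)*61^1*109^( - 1) 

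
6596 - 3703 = 2893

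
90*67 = 6030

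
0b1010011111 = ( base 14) 35d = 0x29F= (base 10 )671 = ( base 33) kb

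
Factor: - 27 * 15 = -3^4*5^1 = - 405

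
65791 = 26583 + 39208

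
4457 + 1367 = 5824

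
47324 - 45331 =1993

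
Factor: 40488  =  2^3*3^1*7^1*241^1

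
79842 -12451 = 67391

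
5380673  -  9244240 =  - 3863567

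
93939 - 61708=32231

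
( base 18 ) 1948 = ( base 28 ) B78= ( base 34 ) 7lm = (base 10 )8828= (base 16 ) 227C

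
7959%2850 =2259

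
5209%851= 103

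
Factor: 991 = 991^1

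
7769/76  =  102+17/76 = 102.22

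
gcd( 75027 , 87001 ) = 1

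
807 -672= 135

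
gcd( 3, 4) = 1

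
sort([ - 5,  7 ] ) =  [ - 5,7 ] 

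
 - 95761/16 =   -  95761/16 =- 5985.06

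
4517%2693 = 1824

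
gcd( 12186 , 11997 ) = 9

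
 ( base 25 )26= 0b111000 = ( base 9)62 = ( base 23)2a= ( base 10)56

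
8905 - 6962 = 1943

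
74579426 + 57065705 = 131645131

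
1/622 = 1/622 = 0.00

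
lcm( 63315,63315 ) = 63315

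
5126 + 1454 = 6580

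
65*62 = 4030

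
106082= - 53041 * (-2) 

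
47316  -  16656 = 30660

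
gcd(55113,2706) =3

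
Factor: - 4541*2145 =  - 9740445 = - 3^1* 5^1 * 11^1*13^1*19^1*239^1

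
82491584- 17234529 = 65257055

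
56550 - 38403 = 18147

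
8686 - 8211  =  475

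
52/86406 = 26/43203 = 0.00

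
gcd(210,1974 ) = 42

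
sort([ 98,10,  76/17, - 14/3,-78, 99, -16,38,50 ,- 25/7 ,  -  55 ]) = [ - 78 , - 55,-16, - 14/3,-25/7, 76/17, 10, 38, 50 , 98, 99] 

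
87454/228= 383 + 65/114  =  383.57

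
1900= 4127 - 2227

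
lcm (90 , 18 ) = 90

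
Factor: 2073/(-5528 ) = - 2^ ( - 3) * 3^1  =  - 3/8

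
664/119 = 664/119 =5.58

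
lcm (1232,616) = 1232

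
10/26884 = 5/13442 = 0.00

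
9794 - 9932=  - 138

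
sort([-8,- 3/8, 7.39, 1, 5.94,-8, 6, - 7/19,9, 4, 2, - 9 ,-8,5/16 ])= [ - 9, - 8,-8, - 8, - 3/8, - 7/19,  5/16,1, 2,4, 5.94, 6,7.39 , 9 ] 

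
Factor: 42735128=2^3 * 5341891^1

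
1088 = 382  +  706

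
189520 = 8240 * 23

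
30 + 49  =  79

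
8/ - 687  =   - 8/687 = - 0.01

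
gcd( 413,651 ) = 7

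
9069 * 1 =9069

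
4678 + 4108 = 8786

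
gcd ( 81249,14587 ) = 1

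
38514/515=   38514/515 = 74.78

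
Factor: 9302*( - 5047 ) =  - 46947194  =  - 2^1*7^2*103^1* 4651^1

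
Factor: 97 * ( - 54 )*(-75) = 2^1*3^4 * 5^2*97^1  =  392850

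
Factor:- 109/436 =  -  2^(-2) = - 1/4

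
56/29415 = 56/29415 =0.00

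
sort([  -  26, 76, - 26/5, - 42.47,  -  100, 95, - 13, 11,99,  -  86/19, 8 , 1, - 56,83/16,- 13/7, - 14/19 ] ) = [-100 , - 56 , - 42.47, - 26, - 13 , - 26/5 ,- 86/19, - 13/7 ,-14/19, 1, 83/16, 8, 11,  76,95, 99]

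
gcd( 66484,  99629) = 1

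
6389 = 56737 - 50348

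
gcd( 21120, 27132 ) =12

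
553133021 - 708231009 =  - 155097988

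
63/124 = 63/124 = 0.51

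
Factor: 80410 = 2^1*5^1*11^1*17^1*43^1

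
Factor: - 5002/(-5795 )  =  2^1*5^ ( - 1)*19^ (-1)*41^1=82/95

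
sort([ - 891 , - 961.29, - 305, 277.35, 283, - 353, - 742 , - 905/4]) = [ - 961.29 , - 891, - 742 , - 353, - 305, - 905/4,277.35,283] 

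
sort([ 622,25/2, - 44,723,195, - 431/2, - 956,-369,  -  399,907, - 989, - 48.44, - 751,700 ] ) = [ - 989, - 956, - 751, - 399,-369, - 431/2, - 48.44, - 44,25/2,195,622,700 , 723,  907]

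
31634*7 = 221438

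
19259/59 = 19259/59=326.42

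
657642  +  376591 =1034233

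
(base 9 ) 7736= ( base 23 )AHM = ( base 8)13107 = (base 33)57R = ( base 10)5703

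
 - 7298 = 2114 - 9412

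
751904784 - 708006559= 43898225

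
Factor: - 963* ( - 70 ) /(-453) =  - 22470/151  =  - 2^1*3^1*5^1*7^1*107^1*151^(-1)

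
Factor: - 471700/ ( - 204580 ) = 5^1*89^1*193^(  -  1 ) = 445/193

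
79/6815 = 79/6815 =0.01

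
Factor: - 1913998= - 2^1*956999^1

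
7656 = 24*319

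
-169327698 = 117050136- 286377834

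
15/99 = 5/33 = 0.15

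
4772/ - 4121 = - 2  +  3470/4121=-1.16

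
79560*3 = 238680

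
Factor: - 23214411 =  - 3^3*11^1*78163^1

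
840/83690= 84/8369 = 0.01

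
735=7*105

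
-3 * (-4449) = 13347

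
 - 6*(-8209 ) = 49254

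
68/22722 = 34/11361 = 0.00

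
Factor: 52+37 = 89^1=89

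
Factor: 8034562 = 2^1*773^1 * 5197^1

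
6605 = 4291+2314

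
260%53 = 48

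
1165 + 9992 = 11157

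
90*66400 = 5976000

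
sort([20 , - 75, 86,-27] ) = [ - 75, - 27, 20,86 ]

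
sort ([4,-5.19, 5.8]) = [ - 5.19,  4, 5.8]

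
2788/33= 2788/33 = 84.48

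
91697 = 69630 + 22067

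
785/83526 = 785/83526  =  0.01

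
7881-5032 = 2849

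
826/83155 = 826/83155 = 0.01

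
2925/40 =585/8 = 73.12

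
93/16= 5  +  13/16= 5.81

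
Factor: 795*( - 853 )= - 3^1*5^1* 53^1* 853^1=- 678135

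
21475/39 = 550 + 25/39= 550.64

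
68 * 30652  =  2084336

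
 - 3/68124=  - 1 + 22707/22708  =  - 0.00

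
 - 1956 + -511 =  - 2467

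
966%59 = 22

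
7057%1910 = 1327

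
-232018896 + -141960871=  - 373979767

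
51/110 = 51/110 = 0.46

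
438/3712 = 219/1856 = 0.12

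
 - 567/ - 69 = 189/23 = 8.22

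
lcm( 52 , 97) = 5044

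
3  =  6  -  3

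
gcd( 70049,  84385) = 7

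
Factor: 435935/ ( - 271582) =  - 2^(-1)*5^1*251^( - 1)*541^( - 1)*87187^1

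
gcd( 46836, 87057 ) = 9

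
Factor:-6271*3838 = -24068098= -2^1 * 19^1*101^1*6271^1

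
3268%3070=198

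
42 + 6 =48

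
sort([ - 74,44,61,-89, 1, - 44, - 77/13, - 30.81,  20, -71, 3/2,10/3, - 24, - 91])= [ - 91, -89, - 74, - 71,- 44,- 30.81,- 24, - 77/13, 1,3/2,10/3,20,44, 61] 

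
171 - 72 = 99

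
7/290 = 7/290= 0.02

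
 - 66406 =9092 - 75498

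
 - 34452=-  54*638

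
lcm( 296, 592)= 592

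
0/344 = 0 = 0.00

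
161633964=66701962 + 94932002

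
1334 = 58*23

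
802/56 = 14 + 9/28 = 14.32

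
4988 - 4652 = 336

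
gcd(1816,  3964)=4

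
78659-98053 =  - 19394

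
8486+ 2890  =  11376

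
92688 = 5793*16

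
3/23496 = 1/7832 = 0.00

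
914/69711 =914/69711 = 0.01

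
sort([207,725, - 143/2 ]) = [ - 143/2,207 , 725 ] 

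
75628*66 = 4991448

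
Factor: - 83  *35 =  - 5^1*7^1*83^1 = - 2905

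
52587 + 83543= 136130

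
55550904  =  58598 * 948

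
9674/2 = 4837   =  4837.00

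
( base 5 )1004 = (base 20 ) 69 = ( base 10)129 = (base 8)201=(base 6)333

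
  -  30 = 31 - 61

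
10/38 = 5/19 = 0.26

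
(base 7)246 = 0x84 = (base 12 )b0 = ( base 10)132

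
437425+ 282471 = 719896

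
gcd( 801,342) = 9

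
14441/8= 14441/8 = 1805.12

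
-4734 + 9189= 4455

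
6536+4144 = 10680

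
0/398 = 0 = 0.00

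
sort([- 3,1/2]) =[-3,1/2 ] 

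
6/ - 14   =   - 3/7 = -  0.43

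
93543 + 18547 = 112090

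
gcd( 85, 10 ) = 5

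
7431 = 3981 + 3450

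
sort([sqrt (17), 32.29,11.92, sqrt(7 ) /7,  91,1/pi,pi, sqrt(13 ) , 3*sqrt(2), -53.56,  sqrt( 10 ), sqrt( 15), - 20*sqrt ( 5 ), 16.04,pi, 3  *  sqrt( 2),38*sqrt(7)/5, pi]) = [ - 53.56, - 20* sqrt( 5 ), 1/pi, sqrt(7)/7,pi, pi,pi , sqrt( 10), sqrt(13), sqrt(15),  sqrt( 17 ), 3*sqrt(2),3*sqrt( 2 ),11.92, 16.04 , 38*sqrt(7)/5,  32.29, 91 ]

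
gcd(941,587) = 1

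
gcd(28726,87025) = 1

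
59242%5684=2402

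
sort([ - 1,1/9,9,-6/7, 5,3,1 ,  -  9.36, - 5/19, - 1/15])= [-9.36,-1, - 6/7 , - 5/19, - 1/15 , 1/9,1, 3,5 , 9]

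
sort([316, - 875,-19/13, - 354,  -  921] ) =[-921, - 875 , - 354, - 19/13 , 316]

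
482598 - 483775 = - 1177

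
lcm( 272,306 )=2448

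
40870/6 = 20435/3 = 6811.67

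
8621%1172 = 417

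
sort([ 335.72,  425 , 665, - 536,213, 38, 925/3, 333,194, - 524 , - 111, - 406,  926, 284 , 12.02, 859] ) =[ - 536,-524, - 406,-111,12.02,38,194, 213,284,925/3, 333,335.72, 425,665,859,926]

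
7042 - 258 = 6784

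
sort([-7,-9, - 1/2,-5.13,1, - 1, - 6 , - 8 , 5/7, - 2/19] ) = [- 9, - 8, - 7,-6,-5.13, -1, -1/2,-2/19,  5/7 , 1 ] 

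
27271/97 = 27271/97 =281.14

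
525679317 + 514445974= 1040125291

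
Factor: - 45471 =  - 3^1*23^1 * 659^1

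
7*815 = 5705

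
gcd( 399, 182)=7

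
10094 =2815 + 7279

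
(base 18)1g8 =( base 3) 211222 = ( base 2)1001101100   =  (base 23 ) 13m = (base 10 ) 620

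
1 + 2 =3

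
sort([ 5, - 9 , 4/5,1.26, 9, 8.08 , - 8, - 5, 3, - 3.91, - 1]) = [ - 9, - 8, - 5, - 3.91 , - 1, 4/5, 1.26, 3, 5, 8.08, 9]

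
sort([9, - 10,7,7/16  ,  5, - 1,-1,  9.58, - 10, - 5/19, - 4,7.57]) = [-10, - 10,  -  4, - 1, - 1,  -  5/19, 7/16, 5  ,  7, 7.57 , 9, 9.58 ]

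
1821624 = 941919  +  879705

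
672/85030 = 336/42515 = 0.01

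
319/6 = 53 + 1/6 =53.17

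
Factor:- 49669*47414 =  - 2355005966 = - 2^1*151^1*157^1*49669^1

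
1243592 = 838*1484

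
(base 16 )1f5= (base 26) J7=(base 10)501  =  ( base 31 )G5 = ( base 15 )236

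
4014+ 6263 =10277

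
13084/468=3271/117 = 27.96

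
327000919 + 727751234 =1054752153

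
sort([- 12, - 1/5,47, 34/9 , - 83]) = [ - 83 ,-12,-1/5, 34/9,47 ] 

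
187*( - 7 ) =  - 1309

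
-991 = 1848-2839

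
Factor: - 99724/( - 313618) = 2^1*107^1 * 673^(  -  1) = 214/673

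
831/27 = 30+7/9  =  30.78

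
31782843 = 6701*4743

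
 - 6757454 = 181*( - 37334 ) 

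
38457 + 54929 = 93386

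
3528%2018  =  1510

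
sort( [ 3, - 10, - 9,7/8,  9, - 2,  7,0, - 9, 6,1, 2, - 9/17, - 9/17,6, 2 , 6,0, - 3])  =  [ - 10, - 9,  -  9 , - 3, - 2, - 9/17, - 9/17,0,0, 7/8 , 1, 2, 2,3,6 , 6, 6, 7, 9] 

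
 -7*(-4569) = 31983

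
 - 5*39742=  - 198710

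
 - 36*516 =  - 18576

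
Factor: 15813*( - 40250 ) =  - 636473250 = -  2^1*3^2*5^3*7^2 * 23^1*251^1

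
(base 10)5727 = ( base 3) 21212010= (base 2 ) 1011001011111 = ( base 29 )6NE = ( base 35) 4nm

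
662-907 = -245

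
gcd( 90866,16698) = 2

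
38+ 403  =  441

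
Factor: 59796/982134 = 3322/54563 = 2^1*11^1*151^1*54563^( - 1) 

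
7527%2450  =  177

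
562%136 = 18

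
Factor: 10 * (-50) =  - 2^2 * 5^3 = - 500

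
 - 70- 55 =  - 125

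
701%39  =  38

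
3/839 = 3/839= 0.00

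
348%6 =0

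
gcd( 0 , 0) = 0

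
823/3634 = 823/3634 = 0.23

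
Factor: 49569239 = 43^1*1152773^1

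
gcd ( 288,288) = 288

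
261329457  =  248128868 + 13200589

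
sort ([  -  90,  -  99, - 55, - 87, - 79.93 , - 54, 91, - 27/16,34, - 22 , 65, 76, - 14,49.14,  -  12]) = [-99,-90,-87,-79.93 , - 55, - 54,-22, - 14 , - 12 , - 27/16, 34,  49.14,65,76,91]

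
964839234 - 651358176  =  313481058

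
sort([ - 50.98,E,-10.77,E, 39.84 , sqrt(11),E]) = [-50.98, - 10.77,  E,E,E, sqrt( 11),  39.84 ] 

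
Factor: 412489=7^1*11^2*487^1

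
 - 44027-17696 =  - 61723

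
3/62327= 3/62327 = 0.00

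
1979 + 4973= 6952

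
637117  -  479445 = 157672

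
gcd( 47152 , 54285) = 7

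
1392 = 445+947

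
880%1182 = 880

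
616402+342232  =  958634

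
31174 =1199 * 26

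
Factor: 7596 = 2^2*3^2*211^1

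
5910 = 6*985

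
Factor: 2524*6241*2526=2^3 * 3^1*79^2*421^1 *631^1 = 39790269384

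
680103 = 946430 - 266327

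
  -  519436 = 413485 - 932921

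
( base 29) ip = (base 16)223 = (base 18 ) 1C7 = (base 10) 547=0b1000100011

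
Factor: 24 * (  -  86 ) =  - 2064 = - 2^4* 3^1*43^1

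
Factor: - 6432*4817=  - 30982944 =- 2^5 * 3^1*67^1*4817^1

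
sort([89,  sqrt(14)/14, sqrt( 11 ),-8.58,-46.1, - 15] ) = [-46.1, - 15, - 8.58,sqrt(14)/14, sqrt( 11),89 ]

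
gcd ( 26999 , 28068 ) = 1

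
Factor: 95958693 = 3^2*17^2*79^1 *467^1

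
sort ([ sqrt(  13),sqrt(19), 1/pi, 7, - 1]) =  [  -  1 , 1/pi, sqrt (13), sqrt( 19), 7 ]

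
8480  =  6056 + 2424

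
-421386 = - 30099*14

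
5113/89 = 57+40/89 = 57.45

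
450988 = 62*7274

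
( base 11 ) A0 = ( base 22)50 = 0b1101110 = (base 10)110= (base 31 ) 3h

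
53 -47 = 6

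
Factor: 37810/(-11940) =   -  2^( - 1) * 3^(  -  1 )*19^1 = - 19/6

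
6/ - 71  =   - 6/71  =  - 0.08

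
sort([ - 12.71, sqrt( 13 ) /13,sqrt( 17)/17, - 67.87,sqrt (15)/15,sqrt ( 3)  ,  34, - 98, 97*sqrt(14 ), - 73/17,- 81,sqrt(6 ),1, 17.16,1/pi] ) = [ - 98 ,-81,-67.87, - 12.71, - 73/17, sqrt (17 ) /17, sqrt (15)/15,  sqrt (13)/13, 1/pi,1, sqrt(3),sqrt(6 ), 17.16,34,  97*sqrt(14)]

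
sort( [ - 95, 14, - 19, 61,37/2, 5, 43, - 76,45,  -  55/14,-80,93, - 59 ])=[-95, - 80, - 76, - 59, - 19, - 55/14,  5, 14, 37/2,43, 45  ,  61 , 93]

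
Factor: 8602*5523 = 47508846  =  2^1*3^1*7^1* 11^1*17^1 * 23^1*263^1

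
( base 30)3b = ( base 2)1100101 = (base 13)7A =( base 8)145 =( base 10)101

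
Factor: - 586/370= - 5^(-1 ) * 37^( - 1 )*293^1 = -293/185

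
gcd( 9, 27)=9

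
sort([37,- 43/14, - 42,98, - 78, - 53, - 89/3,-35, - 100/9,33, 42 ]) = [-78, - 53, - 42, - 35, - 89/3, - 100/9, - 43/14, 33, 37,42,98 ]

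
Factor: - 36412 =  - 2^2 * 9103^1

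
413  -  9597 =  - 9184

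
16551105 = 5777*2865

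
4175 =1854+2321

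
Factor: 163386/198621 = 626/761 = 2^1*313^1*761^(- 1) 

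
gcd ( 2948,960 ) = 4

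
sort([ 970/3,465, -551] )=[-551,970/3,465]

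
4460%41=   32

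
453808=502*904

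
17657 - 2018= 15639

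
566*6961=3939926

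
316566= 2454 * 129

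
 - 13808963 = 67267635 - 81076598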